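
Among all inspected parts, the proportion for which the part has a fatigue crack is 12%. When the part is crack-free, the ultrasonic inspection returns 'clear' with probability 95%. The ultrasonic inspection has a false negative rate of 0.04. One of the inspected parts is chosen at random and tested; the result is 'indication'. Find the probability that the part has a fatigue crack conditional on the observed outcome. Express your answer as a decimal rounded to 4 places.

Write H for 'the part has a fatigue crack'. Prior odds H:¬H = 0.12/0.88 = 0.13636. For the 'indication' outcome, the likelihood ratio is 0.96/0.05 = 19.200.
Posterior odds = 0.13636 × 19.200 = 2.6182, so P(H|E) = 2.6182/(1+2.6182) = 0.7236.

P(H | E) ≈ 0.7236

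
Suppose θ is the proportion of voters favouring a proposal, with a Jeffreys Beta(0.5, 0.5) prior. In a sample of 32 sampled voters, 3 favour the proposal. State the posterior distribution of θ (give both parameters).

Posterior: Beta(3.5, 29.5)

The binomial likelihood is conjugate to the Beta prior: with 3 successes and 29 failures, the posterior is Beta(0.5+3, 0.5+29) = Beta(3.5, 29.5).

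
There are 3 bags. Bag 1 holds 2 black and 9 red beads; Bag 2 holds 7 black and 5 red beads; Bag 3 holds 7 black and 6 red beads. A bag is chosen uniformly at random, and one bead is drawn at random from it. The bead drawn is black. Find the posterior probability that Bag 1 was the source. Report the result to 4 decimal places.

Tabulate prior·likelihood by source: [1] prior 0.333333, lik 0.1818, product 0.06061; [2] prior 0.333333, lik 0.5833, product 0.1944; [3] prior 0.333333, lik 0.5385, product 0.1795.
Normalizing constant = 0.43454; the posterior for Bag 1 is its product over the sum, 0.06061/0.43454 = 0.1395.

Posterior probability ≈ 0.1395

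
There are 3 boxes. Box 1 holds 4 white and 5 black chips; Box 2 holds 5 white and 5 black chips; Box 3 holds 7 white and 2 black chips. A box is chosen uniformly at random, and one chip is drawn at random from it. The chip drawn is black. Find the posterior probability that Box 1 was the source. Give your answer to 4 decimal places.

Posterior probability ≈ 0.4348

P(black|Box 1) = 0.5556; P(black|Box 2) = 0.5; P(black|Box 3) = 0.2222.
Prior × likelihood for each source: 0.333333·0.5556=0.1852, 0.333333·0.5=0.1667, 0.333333·0.2222=0.07407. Summing gives P(black) = 0.42593.
P(Box 1 | black) = 0.1852 / 0.42593 = 0.4348.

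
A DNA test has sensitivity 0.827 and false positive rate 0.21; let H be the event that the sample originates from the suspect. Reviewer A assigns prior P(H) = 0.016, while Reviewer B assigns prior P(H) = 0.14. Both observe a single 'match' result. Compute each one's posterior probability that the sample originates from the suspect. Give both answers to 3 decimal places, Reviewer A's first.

P('+'|H) = 0.827, P('+'|¬H) = 0.21.
Reviewer A: numerator 0.827·0.016 = 0.013232; evidence = 0.013232+0.21·0.984 = 0.21987; posterior = 0.060.
Reviewer B: numerator 0.827·0.14 = 0.11578; evidence = 0.11578+0.21·0.86 = 0.29638; posterior = 0.391.

Reviewer A: 0.060; Reviewer B: 0.391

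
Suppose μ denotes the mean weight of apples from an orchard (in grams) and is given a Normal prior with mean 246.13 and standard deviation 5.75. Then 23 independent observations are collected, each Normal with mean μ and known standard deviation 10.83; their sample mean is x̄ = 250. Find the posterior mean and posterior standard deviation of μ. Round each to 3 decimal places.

Posterior mean ≈ 249.483; posterior SD ≈ 2.102

With known σ, the Normal prior is conjugate. Weight on the data is w = (n/σ²)/(n/σ² + 1/τ₀²) = 0.196097/(0.196097+0.0302457) = 0.86637.
Posterior mean = w·x̄ + (1−w)·μ₀ = 0.86637·250 + 0.13363·246.13 = 249.483. Posterior variance = 1/(0.196097+0.0302457) = 4.41808, so SD = 2.102.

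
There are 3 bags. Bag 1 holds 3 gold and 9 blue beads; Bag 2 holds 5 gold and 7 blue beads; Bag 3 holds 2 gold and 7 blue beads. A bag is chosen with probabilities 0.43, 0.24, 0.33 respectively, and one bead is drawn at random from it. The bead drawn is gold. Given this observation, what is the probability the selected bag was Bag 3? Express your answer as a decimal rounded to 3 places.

P(gold|Bag 1) = 0.25; P(gold|Bag 2) = 0.4167; P(gold|Bag 3) = 0.2222.
Prior × likelihood for each source: 0.43·0.25=0.1075, 0.24·0.4167=0.1000, 0.33·0.2222=0.07333. Summing gives P(gold) = 0.28083.
P(Bag 3 | gold) = 0.07333 / 0.28083 = 0.261.

Posterior probability ≈ 0.261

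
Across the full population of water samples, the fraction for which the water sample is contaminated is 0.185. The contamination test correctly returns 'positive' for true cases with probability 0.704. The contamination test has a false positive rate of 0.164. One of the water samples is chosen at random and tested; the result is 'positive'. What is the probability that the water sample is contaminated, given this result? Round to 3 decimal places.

P(H | E) ≈ 0.494

Let H be the event that the water sample is contaminated. P(H) = 0.185, so P(¬H) = 0.815. With E the 'positive' result, P(E|H) = 0.704 and P(E|¬H) = 0.164.
P(E) = 0.704·0.185 + 0.164·0.815 = 0.13024 + 0.13366 = 0.26390.
By Bayes' theorem, P(H|E) = 0.13024 / 0.26390 = 0.494.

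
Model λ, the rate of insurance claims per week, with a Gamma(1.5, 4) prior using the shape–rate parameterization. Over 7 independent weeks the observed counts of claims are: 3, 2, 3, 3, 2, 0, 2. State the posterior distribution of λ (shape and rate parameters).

Posterior: Gamma(shape=16.5, rate=11)

The Poisson likelihood adds the total count to the shape and the number of exposure periods to the rate. Here ∑xᵢ = 15 and n = 7, so shape 1.5→16.5 and rate 4→11.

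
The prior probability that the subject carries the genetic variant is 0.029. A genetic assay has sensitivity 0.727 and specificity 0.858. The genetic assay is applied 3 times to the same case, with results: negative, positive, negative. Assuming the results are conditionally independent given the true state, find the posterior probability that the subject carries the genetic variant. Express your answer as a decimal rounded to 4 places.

With H the event that the subject carries the genetic variant, the joint likelihood of the observed sequence is P(data|H) = 0.273·0.727·0.273 = 0.054183 and P(data|¬H) = 0.858·0.142·0.858 = 0.10454.
Bayes: P(H|data) = 0.029·0.054183 / (0.029·0.054183 + 0.971·0.10454) = 0.0015713/0.10308 = 0.0152.

Posterior P(H) ≈ 0.0152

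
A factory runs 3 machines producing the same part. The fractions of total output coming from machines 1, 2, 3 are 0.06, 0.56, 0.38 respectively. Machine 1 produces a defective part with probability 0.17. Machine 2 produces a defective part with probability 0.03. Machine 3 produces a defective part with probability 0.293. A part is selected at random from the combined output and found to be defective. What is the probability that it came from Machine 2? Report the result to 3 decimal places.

Posterior probability ≈ 0.121

P(defective|M1) = 0.17; P(defective|M2) = 0.03; P(defective|M3) = 0.293.
Prior × likelihood for each source: 0.06·0.17=0.01020, 0.56·0.03=0.01680, 0.38·0.293=0.1113. Summing gives P(defective) = 0.13834.
P(Machine 2 | defective) = 0.01680 / 0.13834 = 0.121.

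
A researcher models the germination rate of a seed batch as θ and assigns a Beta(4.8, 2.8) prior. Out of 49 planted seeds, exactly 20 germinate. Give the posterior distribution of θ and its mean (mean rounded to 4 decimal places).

Posterior: Beta(24.8, 31.8); mean ≈ 0.4382

The binomial likelihood is conjugate to the Beta prior: with 20 successes and 29 failures, the posterior is Beta(4.8+20, 2.8+29) = Beta(24.8, 31.8).
Posterior mean = α/(α+β) = 24.8/56.6 = 0.4382.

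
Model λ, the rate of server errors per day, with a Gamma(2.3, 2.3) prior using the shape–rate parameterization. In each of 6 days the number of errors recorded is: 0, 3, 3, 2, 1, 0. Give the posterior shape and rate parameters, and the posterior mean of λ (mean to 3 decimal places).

The Poisson likelihood adds the total count to the shape and the number of exposure periods to the rate. Here ∑xᵢ = 9 and n = 6, so shape 2.3→11.3 and rate 2.3→8.3.
Posterior mean = shape/rate = 11.3/8.3 = 1.361.

Posterior: Gamma(shape=11.3, rate=8.3); mean ≈ 1.361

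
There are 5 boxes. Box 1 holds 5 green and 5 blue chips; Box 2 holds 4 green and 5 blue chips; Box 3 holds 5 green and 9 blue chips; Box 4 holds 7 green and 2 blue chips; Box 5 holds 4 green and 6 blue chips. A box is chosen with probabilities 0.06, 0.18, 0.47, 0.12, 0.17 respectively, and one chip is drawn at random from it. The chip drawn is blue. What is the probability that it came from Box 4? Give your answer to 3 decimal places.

Tabulate prior·likelihood by source: [1] prior 0.06, lik 0.5, product 0.03000; [2] prior 0.18, lik 0.5556, product 0.1000; [3] prior 0.47, lik 0.6429, product 0.3021; [4] prior 0.12, lik 0.2222, product 0.02667; [5] prior 0.17, lik 0.6, product 0.1020.
Normalizing constant = 0.56081; the posterior for Box 4 is its product over the sum, 0.02667/0.56081 = 0.048.

Posterior probability ≈ 0.048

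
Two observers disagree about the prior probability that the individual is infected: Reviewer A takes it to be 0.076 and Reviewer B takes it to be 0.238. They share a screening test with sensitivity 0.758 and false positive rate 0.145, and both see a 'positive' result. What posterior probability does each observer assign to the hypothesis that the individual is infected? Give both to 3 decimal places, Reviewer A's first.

Reviewer A: 0.301; Reviewer B: 0.620

The likelihood ratio for a 'positive' result is 0.758/0.145 = 5.2276.
Reviewer A: prior odds 0.076/0.924 = 0.082251; posterior odds 0.42997; posterior probability 0.301.
Reviewer B: prior odds 0.238/0.762 = 0.31234; posterior odds 1.6328; posterior probability 0.620.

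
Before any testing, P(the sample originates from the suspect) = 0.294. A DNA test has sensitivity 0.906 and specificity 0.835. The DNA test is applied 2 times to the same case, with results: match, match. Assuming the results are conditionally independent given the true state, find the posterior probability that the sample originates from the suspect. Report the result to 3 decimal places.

Let H be the event that the sample originates from the suspect; start with P(H) = 0.294. P('match'|H) = 0.906, P('match'|¬H) = 0.165.
Update on result 1 ('match'): P(H) ← 0.906·0.2940 / (0.906·0.2940 + 0.165·0.7060) = 0.26636/0.38285 = 0.6957.
Update on result 2 ('match'): P(H) ← 0.906·0.6957 / (0.906·0.6957 + 0.165·0.3043) = 0.63033/0.68054 = 0.9262.

Posterior P(H) ≈ 0.926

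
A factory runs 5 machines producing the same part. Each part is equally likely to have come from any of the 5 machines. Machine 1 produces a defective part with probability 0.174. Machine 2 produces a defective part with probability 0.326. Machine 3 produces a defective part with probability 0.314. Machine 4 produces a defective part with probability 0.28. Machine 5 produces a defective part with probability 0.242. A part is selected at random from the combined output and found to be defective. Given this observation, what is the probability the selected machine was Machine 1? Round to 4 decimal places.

Posterior probability ≈ 0.1302

Tabulate prior·likelihood by source: [1] prior 0.2, lik 0.174, product 0.03480; [2] prior 0.2, lik 0.326, product 0.06520; [3] prior 0.2, lik 0.314, product 0.06280; [4] prior 0.2, lik 0.28, product 0.05600; [5] prior 0.2, lik 0.242, product 0.04840.
Normalizing constant = 0.26720; the posterior for Machine 1 is its product over the sum, 0.03480/0.26720 = 0.1302.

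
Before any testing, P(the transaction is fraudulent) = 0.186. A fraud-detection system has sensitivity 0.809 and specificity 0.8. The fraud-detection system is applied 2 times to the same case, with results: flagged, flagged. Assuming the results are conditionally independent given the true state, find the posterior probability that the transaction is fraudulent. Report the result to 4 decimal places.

Posterior P(H) ≈ 0.7890

With H the event that the transaction is fraudulent, the joint likelihood of the observed sequence is P(data|H) = 0.809·0.809 = 0.65448 and P(data|¬H) = 0.2·0.2 = 0.040000.
Bayes: P(H|data) = 0.186·0.65448 / (0.186·0.65448 + 0.814·0.040000) = 0.12173/0.15429 = 0.7890.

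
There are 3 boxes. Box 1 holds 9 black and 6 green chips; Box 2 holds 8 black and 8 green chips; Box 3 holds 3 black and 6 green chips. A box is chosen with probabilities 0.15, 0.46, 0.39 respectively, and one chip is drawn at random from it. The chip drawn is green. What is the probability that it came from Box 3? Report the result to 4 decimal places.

Tabulate prior·likelihood by source: [1] prior 0.15, lik 0.4, product 0.06000; [2] prior 0.46, lik 0.5, product 0.2300; [3] prior 0.39, lik 0.6667, product 0.2600.
Normalizing constant = 0.55000; the posterior for Box 3 is its product over the sum, 0.2600/0.55000 = 0.4727.

Posterior probability ≈ 0.4727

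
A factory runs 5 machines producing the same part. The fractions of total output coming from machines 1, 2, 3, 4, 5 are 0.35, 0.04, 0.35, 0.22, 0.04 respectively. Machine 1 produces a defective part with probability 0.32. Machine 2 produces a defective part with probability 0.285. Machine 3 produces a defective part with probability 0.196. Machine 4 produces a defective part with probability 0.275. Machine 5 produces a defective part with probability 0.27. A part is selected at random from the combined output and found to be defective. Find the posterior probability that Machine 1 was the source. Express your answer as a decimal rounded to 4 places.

Posterior probability ≈ 0.4254

P(defective|M1) = 0.32; P(defective|M2) = 0.285; P(defective|M3) = 0.196; P(defective|M4) = 0.275; P(defective|M5) = 0.27.
Prior × likelihood for each source: 0.35·0.32=0.1120, 0.04·0.285=0.01140, 0.35·0.196=0.06860, 0.22·0.275=0.06050, 0.04·0.27=0.01080. Summing gives P(defective) = 0.26330.
P(Machine 1 | defective) = 0.1120 / 0.26330 = 0.4254.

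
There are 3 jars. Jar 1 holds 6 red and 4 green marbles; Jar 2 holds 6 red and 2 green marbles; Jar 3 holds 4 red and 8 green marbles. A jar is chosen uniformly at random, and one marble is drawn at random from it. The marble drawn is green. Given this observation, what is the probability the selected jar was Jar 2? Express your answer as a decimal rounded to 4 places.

Posterior probability ≈ 0.1899

Tabulate prior·likelihood by source: [1] prior 0.333333, lik 0.4, product 0.1333; [2] prior 0.333333, lik 0.25, product 0.08333; [3] prior 0.333333, lik 0.6667, product 0.2222.
Normalizing constant = 0.43889; the posterior for Jar 2 is its product over the sum, 0.08333/0.43889 = 0.1899.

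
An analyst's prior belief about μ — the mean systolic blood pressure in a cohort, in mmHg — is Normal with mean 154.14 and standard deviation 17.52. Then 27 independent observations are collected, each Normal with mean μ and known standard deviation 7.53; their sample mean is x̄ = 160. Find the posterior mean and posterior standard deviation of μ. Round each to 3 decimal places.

Prior precision 1/τ₀² = 1/17.52² = 0.00325786; data precision n/σ² = 27/7.53² = 0.476183.
Posterior precision = 0.00325786 + 0.476183 = 0.479441, giving posterior SD = 1/√0.479441 = 1.444.
Posterior mean = (0.00325786·154.14 + 0.476183·160) / 0.479441 = 159.960.

Posterior mean ≈ 159.960; posterior SD ≈ 1.444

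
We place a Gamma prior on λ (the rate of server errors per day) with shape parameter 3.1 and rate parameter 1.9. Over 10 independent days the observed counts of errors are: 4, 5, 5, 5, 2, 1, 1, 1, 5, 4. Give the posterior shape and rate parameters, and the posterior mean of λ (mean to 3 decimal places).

Posterior: Gamma(shape=36.1, rate=11.9); mean ≈ 3.034

The Poisson likelihood adds the total count to the shape and the number of exposure periods to the rate. Here ∑xᵢ = 33 and n = 10, so shape 3.1→36.1 and rate 1.9→11.9.
Posterior mean = shape/rate = 36.1/11.9 = 3.034.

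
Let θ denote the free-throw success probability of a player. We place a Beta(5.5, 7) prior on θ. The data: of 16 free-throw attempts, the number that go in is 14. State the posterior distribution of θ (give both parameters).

Posterior: Beta(19.5, 9)

Observing 14 successes and 2 failures updates Beta(5.5, 7) by adding the success and failure counts to the two shape parameters: α = 5.5+14 = 19.5, β = 7+2 = 9.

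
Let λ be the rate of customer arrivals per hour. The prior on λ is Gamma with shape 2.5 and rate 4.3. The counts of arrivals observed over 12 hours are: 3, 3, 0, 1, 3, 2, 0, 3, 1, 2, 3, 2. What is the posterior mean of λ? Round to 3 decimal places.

Posterior mean ≈ 1.564

Total count ∑xᵢ = 23 over n = 12 hours.
Gamma is conjugate to the Poisson likelihood: posterior is Gamma(shape = 2.5+23 = 25.5, rate = 4.3+12 = 16.3).
E[λ | data] = 25.5/16.3 = 1.564.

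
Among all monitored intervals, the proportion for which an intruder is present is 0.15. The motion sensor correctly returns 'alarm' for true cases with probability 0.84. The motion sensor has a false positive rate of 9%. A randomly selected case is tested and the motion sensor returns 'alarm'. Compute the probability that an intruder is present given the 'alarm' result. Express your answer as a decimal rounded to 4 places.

P(H | E) ≈ 0.6222

Let H be the event that an intruder is present. P(H) = 0.15, so P(¬H) = 0.85. With E the 'alarm' result, P(E|H) = 0.84 and P(E|¬H) = 0.09.
P(E) = 0.84·0.15 + 0.09·0.85 = 0.12600 + 0.076500 = 0.20250.
By Bayes' theorem, P(H|E) = 0.12600 / 0.20250 = 0.6222.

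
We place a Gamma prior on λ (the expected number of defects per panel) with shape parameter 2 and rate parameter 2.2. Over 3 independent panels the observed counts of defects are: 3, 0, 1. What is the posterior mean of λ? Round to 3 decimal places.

The Poisson likelihood adds the total count to the shape and the number of exposure periods to the rate. Here ∑xᵢ = 4 and n = 3, so shape 2→6 and rate 2.2→5.2.
Posterior mean = shape/rate = 6/5.2 = 1.154.

Posterior mean ≈ 1.154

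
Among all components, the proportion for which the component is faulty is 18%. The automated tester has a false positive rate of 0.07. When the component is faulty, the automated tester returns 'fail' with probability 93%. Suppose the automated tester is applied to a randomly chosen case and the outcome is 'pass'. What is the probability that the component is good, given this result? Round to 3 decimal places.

P(¬H | E) ≈ 0.984

Let H be the event that the component is faulty. P(H) = 0.18, so P(¬H) = 0.82. With E the 'pass' result, P(E|H) = 0.07 and P(E|¬H) = 0.93.
P(E) = 0.07·0.18 + 0.93·0.82 = 0.012600 + 0.76260 = 0.77520.
By Bayes' theorem, P(H|E) = 0.012600 / 0.77520 = 0.016. Hence P(¬H|E) = 1 − 0.016 = 0.984.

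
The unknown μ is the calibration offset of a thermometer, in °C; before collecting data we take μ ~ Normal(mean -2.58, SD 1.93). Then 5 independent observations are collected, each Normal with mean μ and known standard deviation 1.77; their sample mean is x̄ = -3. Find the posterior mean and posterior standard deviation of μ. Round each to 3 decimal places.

Posterior mean ≈ -2.940; posterior SD ≈ 0.732

With known σ, the Normal prior is conjugate. Weight on the data is w = (n/σ²)/(n/σ² + 1/τ₀²) = 1.59597/(1.59597+0.268464) = 0.85601.
Posterior mean = w·x̄ + (1−w)·μ₀ = 0.85601·-3 + 0.14399·-2.58 = -2.940. Posterior variance = 1/(1.59597+0.268464) = 0.536357, so SD = 0.732.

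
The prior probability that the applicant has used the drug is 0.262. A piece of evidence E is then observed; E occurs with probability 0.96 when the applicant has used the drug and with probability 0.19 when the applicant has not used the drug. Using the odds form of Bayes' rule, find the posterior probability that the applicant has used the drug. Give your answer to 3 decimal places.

Posterior probability ≈ 0.642

Prior odds = 0.262/(1−0.262) = 0.35501. In log-odds, ln(0.35501) = -1.0356.
Add log likelihood ratio: ln(5.0526) = 1.6199.
Posterior log-odds = 0.58431, so posterior odds = exp(0.58431) = 1.7938. Converting, P(H|E) = 1.7938/2.7938 = 0.642.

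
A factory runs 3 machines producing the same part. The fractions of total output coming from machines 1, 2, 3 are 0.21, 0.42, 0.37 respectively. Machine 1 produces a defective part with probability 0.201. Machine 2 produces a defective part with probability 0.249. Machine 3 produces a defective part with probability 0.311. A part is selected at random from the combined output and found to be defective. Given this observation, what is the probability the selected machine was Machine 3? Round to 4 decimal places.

Posterior probability ≈ 0.4394

P(defective|M1) = 0.201; P(defective|M2) = 0.249; P(defective|M3) = 0.311.
Prior × likelihood for each source: 0.21·0.201=0.04221, 0.42·0.249=0.1046, 0.37·0.311=0.1151. Summing gives P(defective) = 0.26186.
P(Machine 3 | defective) = 0.1151 / 0.26186 = 0.4394.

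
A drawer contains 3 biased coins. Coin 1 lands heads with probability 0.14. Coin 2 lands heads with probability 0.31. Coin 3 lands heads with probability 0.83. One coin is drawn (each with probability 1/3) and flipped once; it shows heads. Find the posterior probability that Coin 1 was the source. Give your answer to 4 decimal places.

Tabulate prior·likelihood by source: [1] prior 0.333333, lik 0.14, product 0.04667; [2] prior 0.333333, lik 0.31, product 0.1033; [3] prior 0.333333, lik 0.83, product 0.2767.
Normalizing constant = 0.42667; the posterior for Coin 1 is its product over the sum, 0.04667/0.42667 = 0.1094.

Posterior probability ≈ 0.1094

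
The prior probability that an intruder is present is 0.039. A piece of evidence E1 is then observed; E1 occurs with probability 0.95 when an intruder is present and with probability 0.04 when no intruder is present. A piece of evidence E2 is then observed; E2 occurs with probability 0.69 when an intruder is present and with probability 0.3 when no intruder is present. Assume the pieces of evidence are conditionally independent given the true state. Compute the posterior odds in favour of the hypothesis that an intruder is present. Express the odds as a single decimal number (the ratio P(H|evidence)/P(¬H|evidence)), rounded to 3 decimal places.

Posterior odds ≈ 2.217

Prior odds = 0.039/(1−0.039) = 0.040583.
Likelihood ratio for E1 = 0.95/0.04 = 23.750.
Likelihood ratio for E2 = 0.69/0.3 = 2.3000.
Posterior odds = prior odds × LR₁ × LR₂ = 2.2168.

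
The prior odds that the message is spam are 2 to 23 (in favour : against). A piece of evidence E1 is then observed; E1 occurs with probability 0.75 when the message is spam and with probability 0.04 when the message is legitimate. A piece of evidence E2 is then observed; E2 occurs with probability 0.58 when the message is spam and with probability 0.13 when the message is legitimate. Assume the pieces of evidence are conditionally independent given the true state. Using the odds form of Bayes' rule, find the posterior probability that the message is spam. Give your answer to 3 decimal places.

Posterior probability ≈ 0.879

Prior odds = 2/23 = 0.086957.
Likelihood ratio for E1 = 0.75/0.04 = 18.750.
Likelihood ratio for E2 = 0.58/0.13 = 4.4615.
Posterior odds = prior odds × LR₁ × LR₂ = 7.2742.
Posterior probability = odds/(1+odds) = 7.2742/8.2742 = 0.879.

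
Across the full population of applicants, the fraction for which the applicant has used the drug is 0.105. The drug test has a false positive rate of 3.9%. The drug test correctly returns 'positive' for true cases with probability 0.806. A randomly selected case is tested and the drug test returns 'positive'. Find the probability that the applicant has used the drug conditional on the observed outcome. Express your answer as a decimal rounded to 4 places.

Let H be the event that the applicant has used the drug. P(H) = 0.105, so P(¬H) = 0.895. With E the 'positive' result, P(E|H) = 0.806 and P(E|¬H) = 0.039.
P(E) = 0.806·0.105 + 0.039·0.895 = 0.084630 + 0.034905 = 0.11954.
By Bayes' theorem, P(H|E) = 0.084630 / 0.11954 = 0.7080.

P(H | E) ≈ 0.7080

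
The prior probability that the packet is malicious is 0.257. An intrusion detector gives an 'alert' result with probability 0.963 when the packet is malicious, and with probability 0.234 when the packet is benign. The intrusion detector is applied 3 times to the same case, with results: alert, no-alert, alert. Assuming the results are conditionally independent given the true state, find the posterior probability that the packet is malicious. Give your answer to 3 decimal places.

Posterior P(H) ≈ 0.221

Let H be the event that the packet is malicious; start with P(H) = 0.257. P('alert'|H) = 0.963, P('alert'|¬H) = 0.234.
Update on result 1 ('alert'): P(H) ← 0.963·0.2570 / (0.963·0.2570 + 0.234·0.7430) = 0.24749/0.42135 = 0.5874.
Update on result 2 ('no-alert'): P(H) ← 0.037·0.5874 / (0.037·0.5874 + 0.766·0.4126) = 0.021733/0.33781 = 0.0643.
Update on result 3 ('alert'): P(H) ← 0.963·0.0643 / (0.963·0.0643 + 0.234·0.9357) = 0.061955/0.28090 = 0.2206.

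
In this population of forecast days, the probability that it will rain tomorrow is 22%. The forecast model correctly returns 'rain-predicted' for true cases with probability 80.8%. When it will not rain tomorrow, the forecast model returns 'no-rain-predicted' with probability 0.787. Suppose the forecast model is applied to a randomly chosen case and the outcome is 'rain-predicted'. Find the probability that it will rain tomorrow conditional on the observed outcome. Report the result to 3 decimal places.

P(H | E) ≈ 0.517

Write H for 'it will rain tomorrow'. Prior odds H:¬H = 0.22/0.78 = 0.28205. For the 'rain-predicted' outcome, the likelihood ratio is 0.808/0.213 = 3.7934.
Posterior odds = 0.28205 × 3.7934 = 1.0699, so P(H|E) = 1.0699/(1+1.0699) = 0.517.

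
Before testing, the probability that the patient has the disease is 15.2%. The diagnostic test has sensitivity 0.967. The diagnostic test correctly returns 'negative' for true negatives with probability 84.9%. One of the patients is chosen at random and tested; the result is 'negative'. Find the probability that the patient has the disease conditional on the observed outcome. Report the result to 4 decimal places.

Let H be the event that the patient has the disease. P(H) = 0.152, so P(¬H) = 0.848. With E the 'negative' result, P(E|H) = 0.033 and P(E|¬H) = 0.849.
P(E) = 0.033·0.152 + 0.849·0.848 = 0.0050160 + 0.71995 = 0.72497.
By Bayes' theorem, P(H|E) = 0.0050160 / 0.72497 = 0.0069.

P(H | E) ≈ 0.0069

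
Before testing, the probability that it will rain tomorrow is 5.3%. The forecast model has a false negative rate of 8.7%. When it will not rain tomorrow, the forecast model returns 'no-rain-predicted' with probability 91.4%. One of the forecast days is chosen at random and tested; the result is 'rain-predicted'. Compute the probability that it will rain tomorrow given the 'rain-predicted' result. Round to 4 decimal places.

P(H | E) ≈ 0.3727

Write H for 'it will rain tomorrow'. Prior odds H:¬H = 0.053/0.947 = 0.055966. For the 'rain-predicted' outcome, the likelihood ratio is 0.913/0.086 = 10.616.
Posterior odds = 0.055966 × 10.616 = 0.59415, so P(H|E) = 0.59415/(1+0.59415) = 0.3727.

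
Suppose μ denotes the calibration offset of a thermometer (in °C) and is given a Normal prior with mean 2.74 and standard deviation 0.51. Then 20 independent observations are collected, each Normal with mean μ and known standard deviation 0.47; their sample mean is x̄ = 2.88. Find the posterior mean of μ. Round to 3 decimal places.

Prior precision 1/τ₀² = 1/0.51² = 3.84468; data precision n/σ² = 20/0.47² = 90.5387.
Posterior precision = 3.84468 + 90.5387 = 94.3834.
Posterior mean = (3.84468·2.74 + 90.5387·2.88) / 94.3834 = 2.874.

Posterior mean ≈ 2.874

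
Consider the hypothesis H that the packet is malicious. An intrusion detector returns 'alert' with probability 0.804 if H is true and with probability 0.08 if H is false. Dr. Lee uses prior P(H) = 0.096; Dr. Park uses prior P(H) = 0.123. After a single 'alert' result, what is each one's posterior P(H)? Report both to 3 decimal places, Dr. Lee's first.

Dr. Lee: 0.516; Dr. Park: 0.585

The likelihood ratio for an 'alert' result is 0.804/0.08 = 10.050.
Dr. Lee: prior odds 0.096/0.904 = 0.10619; posterior odds 1.0673; posterior probability 0.516.
Dr. Park: prior odds 0.123/0.877 = 0.14025; posterior odds 1.4095; posterior probability 0.585.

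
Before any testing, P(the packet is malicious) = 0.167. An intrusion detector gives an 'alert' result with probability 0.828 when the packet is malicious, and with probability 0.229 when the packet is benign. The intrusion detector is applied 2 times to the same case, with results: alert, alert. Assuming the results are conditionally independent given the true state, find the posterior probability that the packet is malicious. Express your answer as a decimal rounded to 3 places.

Posterior P(H) ≈ 0.724

With H the event that the packet is malicious, the joint likelihood of the observed sequence is P(data|H) = 0.828·0.828 = 0.68558 and P(data|¬H) = 0.229·0.229 = 0.052441.
Bayes: P(H|data) = 0.167·0.68558 / (0.167·0.68558 + 0.833·0.052441) = 0.11449/0.15818 = 0.7238.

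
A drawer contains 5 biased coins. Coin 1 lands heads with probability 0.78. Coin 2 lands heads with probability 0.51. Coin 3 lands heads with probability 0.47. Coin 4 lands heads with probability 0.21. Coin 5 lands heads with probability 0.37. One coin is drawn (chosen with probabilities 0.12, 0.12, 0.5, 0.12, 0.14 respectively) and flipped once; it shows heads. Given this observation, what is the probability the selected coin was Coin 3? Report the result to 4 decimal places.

Tabulate prior·likelihood by source: [1] prior 0.12, lik 0.78, product 0.09360; [2] prior 0.12, lik 0.51, product 0.06120; [3] prior 0.5, lik 0.47, product 0.2350; [4] prior 0.12, lik 0.21, product 0.02520; [5] prior 0.14, lik 0.37, product 0.05180.
Normalizing constant = 0.46680; the posterior for Coin 3 is its product over the sum, 0.2350/0.46680 = 0.5034.

Posterior probability ≈ 0.5034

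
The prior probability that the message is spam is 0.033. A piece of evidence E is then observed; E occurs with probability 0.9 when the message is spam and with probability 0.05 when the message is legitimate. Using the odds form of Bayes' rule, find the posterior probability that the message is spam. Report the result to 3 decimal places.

Prior odds = 0.033/(1−0.033) = 0.034126. In log-odds, ln(0.034126) = -3.3777.
Add log likelihood ratio: ln(18.000) = 2.8904.
Posterior log-odds = -0.48732, so posterior odds = exp(-0.48732) = 0.61427. Converting, P(H|E) = 0.61427/1.6143 = 0.381.

Posterior probability ≈ 0.381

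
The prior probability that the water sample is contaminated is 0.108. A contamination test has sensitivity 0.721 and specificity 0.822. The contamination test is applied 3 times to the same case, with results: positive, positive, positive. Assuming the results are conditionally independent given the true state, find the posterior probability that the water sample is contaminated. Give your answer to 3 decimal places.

With H the event that the water sample is contaminated, the joint likelihood of the observed sequence is P(data|H) = 0.721·0.721·0.721 = 0.37481 and P(data|¬H) = 0.178·0.178·0.178 = 0.0056398.
Bayes: P(H|data) = 0.108·0.37481 / (0.108·0.37481 + 0.892·0.0056398) = 0.040479/0.045510 = 0.8895.

Posterior P(H) ≈ 0.889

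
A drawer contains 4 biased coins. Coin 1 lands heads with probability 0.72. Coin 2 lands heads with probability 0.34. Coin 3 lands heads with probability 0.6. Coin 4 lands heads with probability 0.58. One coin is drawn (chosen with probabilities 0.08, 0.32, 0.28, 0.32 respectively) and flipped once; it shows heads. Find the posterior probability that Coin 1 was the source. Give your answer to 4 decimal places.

P(heads|C1) = 0.72; P(heads|C2) = 0.34; P(heads|C3) = 0.6; P(heads|C4) = 0.58.
Prior × likelihood for each source: 0.08·0.72=0.05760, 0.32·0.34=0.1088, 0.28·0.6=0.1680, 0.32·0.58=0.1856. Summing gives P(heads) = 0.52000.
P(Coin 1 | heads) = 0.05760 / 0.52000 = 0.1108.

Posterior probability ≈ 0.1108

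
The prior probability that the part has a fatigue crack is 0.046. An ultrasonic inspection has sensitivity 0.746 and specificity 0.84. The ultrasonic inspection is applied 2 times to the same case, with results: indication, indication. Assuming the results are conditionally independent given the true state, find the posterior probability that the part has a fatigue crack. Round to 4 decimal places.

Posterior P(H) ≈ 0.5118

With H the event that the part has a fatigue crack, the joint likelihood of the observed sequence is P(data|H) = 0.746·0.746 = 0.55652 and P(data|¬H) = 0.16·0.16 = 0.025600.
Bayes: P(H|data) = 0.046·0.55652 / (0.046·0.55652 + 0.954·0.025600) = 0.025600/0.050022 = 0.5118.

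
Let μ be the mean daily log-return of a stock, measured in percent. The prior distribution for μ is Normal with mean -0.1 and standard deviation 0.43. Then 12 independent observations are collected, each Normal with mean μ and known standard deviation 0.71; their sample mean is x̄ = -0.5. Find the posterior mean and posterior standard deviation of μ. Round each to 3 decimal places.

Posterior mean ≈ -0.426; posterior SD ≈ 0.185

Prior precision 1/τ₀² = 1/0.43² = 5.40833; data precision n/σ² = 12/0.71² = 23.8048.
Posterior precision = 5.40833 + 23.8048 = 29.2131, giving posterior SD = 1/√29.2131 = 0.185.
Posterior mean = (5.40833·-0.1 + 23.8048·-0.5) / 29.2131 = -0.426.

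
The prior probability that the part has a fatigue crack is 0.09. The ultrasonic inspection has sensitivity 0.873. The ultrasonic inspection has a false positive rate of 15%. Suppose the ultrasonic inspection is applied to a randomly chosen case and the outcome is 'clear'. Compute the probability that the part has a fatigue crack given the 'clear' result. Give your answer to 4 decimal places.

Write H for 'the part has a fatigue crack'. Prior odds H:¬H = 0.09/0.91 = 0.098901. For the 'clear' outcome, the likelihood ratio is 0.127/0.85 = 0.14941.
Posterior odds = 0.098901 × 0.14941 = 0.014777, so P(H|E) = 0.014777/(1+0.014777) = 0.0146.

P(H | E) ≈ 0.0146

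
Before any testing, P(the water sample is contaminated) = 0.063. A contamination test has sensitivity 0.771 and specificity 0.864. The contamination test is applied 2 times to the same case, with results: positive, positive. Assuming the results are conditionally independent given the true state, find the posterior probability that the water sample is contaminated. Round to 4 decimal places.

Let H be the event that the water sample is contaminated; start with P(H) = 0.063. P('positive'|H) = 0.771, P('positive'|¬H) = 0.136.
Update on result 1 ('positive'): P(H) ← 0.771·0.0630 / (0.771·0.0630 + 0.136·0.9370) = 0.048573/0.17601 = 0.2760.
Update on result 2 ('positive'): P(H) ← 0.771·0.2760 / (0.771·0.2760 + 0.136·0.7240) = 0.21278/0.31124 = 0.6836.

Posterior P(H) ≈ 0.6836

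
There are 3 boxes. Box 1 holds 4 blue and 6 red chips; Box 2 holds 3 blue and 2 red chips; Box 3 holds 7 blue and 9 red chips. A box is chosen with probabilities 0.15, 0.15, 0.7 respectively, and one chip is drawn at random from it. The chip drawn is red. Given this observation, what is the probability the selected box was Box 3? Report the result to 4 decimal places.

Posterior probability ≈ 0.7241

Tabulate prior·likelihood by source: [1] prior 0.15, lik 0.6, product 0.09000; [2] prior 0.15, lik 0.4, product 0.06000; [3] prior 0.7, lik 0.5625, product 0.3937.
Normalizing constant = 0.54375; the posterior for Box 3 is its product over the sum, 0.3937/0.54375 = 0.7241.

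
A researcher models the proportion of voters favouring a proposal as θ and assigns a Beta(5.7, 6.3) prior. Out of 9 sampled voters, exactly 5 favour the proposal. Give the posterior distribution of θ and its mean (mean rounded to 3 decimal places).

Posterior: Beta(10.7, 10.3); mean ≈ 0.510

The binomial likelihood is conjugate to the Beta prior: with 5 successes and 4 failures, the posterior is Beta(5.7+5, 6.3+4) = Beta(10.7, 10.3).
Posterior mean = α/(α+β) = 10.7/21 = 0.510.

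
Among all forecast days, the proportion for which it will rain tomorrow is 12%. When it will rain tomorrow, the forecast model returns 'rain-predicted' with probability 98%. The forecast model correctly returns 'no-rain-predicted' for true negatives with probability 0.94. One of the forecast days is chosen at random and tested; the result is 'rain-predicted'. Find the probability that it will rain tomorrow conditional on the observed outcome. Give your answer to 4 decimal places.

Let H be the event that it will rain tomorrow. P(H) = 0.12, so P(¬H) = 0.88. With E the 'rain-predicted' result, P(E|H) = 0.98 and P(E|¬H) = 0.06.
P(E) = 0.98·0.12 + 0.06·0.88 = 0.11760 + 0.052800 = 0.17040.
By Bayes' theorem, P(H|E) = 0.11760 / 0.17040 = 0.6901.

P(H | E) ≈ 0.6901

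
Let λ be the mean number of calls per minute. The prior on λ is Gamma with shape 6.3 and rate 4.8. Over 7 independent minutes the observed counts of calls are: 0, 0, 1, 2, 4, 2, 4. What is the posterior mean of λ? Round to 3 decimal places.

Posterior mean ≈ 1.636

Total count ∑xᵢ = 13 over n = 7 minutes.
Gamma is conjugate to the Poisson likelihood: posterior is Gamma(shape = 6.3+13 = 19.3, rate = 4.8+7 = 11.8).
Posterior mean = shape/rate = 19.3/11.8 = 1.636.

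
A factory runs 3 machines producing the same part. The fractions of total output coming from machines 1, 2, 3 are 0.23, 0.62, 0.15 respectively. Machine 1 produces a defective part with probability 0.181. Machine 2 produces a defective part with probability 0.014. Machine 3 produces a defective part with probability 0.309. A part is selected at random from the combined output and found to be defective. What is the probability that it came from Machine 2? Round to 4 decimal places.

Tabulate prior·likelihood by source: [1] prior 0.23, lik 0.181, product 0.04163; [2] prior 0.62, lik 0.014, product 0.008680; [3] prior 0.15, lik 0.309, product 0.04635.
Normalizing constant = 0.096660; the posterior for Machine 2 is its product over the sum, 0.008680/0.096660 = 0.0898.

Posterior probability ≈ 0.0898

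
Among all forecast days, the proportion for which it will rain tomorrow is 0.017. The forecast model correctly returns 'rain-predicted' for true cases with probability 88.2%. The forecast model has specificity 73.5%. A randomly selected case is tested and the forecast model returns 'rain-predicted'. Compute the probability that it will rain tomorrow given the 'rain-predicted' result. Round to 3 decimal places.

P(H | E) ≈ 0.054

Write H for 'it will rain tomorrow'. Prior odds H:¬H = 0.017/0.983 = 0.017294. For the 'rain-predicted' outcome, the likelihood ratio is 0.882/0.265 = 3.3283.
Posterior odds = 0.017294 × 3.3283 = 0.057560, so P(H|E) = 0.057560/(1+0.057560) = 0.054.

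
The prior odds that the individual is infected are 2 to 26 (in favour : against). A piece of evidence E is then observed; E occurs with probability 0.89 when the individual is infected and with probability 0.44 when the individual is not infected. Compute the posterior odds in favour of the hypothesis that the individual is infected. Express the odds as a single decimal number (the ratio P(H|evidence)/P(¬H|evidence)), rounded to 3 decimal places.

Prior odds = 2/26 = 0.076923. In log-odds, ln(0.076923) = -2.5649.
Add log likelihood ratio: ln(2.0227) = 0.70445.
Posterior log-odds = -1.8605, so posterior odds = exp(-1.8605) = 0.15559.

Posterior odds ≈ 0.156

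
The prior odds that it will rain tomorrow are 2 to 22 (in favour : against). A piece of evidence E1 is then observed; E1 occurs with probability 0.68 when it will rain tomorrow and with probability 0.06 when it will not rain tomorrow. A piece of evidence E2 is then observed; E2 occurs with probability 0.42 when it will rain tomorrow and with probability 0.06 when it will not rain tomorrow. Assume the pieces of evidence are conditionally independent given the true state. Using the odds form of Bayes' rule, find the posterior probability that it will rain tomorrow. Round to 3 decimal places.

Prior odds = 2/22 = 0.090909.
Likelihood ratio for E1 = 0.68/0.06 = 11.333.
Likelihood ratio for E2 = 0.42/0.06 = 7.0000.
Posterior odds = prior odds × LR₁ × LR₂ = 7.2121.
Posterior probability = odds/(1+odds) = 7.2121/8.2121 = 0.878.

Posterior probability ≈ 0.878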